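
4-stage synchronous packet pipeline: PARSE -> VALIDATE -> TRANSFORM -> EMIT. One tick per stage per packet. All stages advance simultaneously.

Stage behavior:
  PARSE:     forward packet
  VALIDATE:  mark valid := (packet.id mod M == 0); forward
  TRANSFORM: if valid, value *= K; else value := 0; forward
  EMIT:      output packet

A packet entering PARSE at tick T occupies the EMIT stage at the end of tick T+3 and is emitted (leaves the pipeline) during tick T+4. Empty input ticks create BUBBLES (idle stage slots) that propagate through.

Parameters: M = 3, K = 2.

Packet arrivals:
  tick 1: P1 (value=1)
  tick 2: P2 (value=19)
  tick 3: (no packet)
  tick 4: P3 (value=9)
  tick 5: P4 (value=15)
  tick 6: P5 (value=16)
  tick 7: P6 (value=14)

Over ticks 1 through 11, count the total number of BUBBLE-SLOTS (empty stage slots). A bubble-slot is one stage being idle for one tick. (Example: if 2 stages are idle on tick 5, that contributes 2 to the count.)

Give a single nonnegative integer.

Tick 1: [PARSE:P1(v=1,ok=F), VALIDATE:-, TRANSFORM:-, EMIT:-] out:-; bubbles=3
Tick 2: [PARSE:P2(v=19,ok=F), VALIDATE:P1(v=1,ok=F), TRANSFORM:-, EMIT:-] out:-; bubbles=2
Tick 3: [PARSE:-, VALIDATE:P2(v=19,ok=F), TRANSFORM:P1(v=0,ok=F), EMIT:-] out:-; bubbles=2
Tick 4: [PARSE:P3(v=9,ok=F), VALIDATE:-, TRANSFORM:P2(v=0,ok=F), EMIT:P1(v=0,ok=F)] out:-; bubbles=1
Tick 5: [PARSE:P4(v=15,ok=F), VALIDATE:P3(v=9,ok=T), TRANSFORM:-, EMIT:P2(v=0,ok=F)] out:P1(v=0); bubbles=1
Tick 6: [PARSE:P5(v=16,ok=F), VALIDATE:P4(v=15,ok=F), TRANSFORM:P3(v=18,ok=T), EMIT:-] out:P2(v=0); bubbles=1
Tick 7: [PARSE:P6(v=14,ok=F), VALIDATE:P5(v=16,ok=F), TRANSFORM:P4(v=0,ok=F), EMIT:P3(v=18,ok=T)] out:-; bubbles=0
Tick 8: [PARSE:-, VALIDATE:P6(v=14,ok=T), TRANSFORM:P5(v=0,ok=F), EMIT:P4(v=0,ok=F)] out:P3(v=18); bubbles=1
Tick 9: [PARSE:-, VALIDATE:-, TRANSFORM:P6(v=28,ok=T), EMIT:P5(v=0,ok=F)] out:P4(v=0); bubbles=2
Tick 10: [PARSE:-, VALIDATE:-, TRANSFORM:-, EMIT:P6(v=28,ok=T)] out:P5(v=0); bubbles=3
Tick 11: [PARSE:-, VALIDATE:-, TRANSFORM:-, EMIT:-] out:P6(v=28); bubbles=4
Total bubble-slots: 20

Answer: 20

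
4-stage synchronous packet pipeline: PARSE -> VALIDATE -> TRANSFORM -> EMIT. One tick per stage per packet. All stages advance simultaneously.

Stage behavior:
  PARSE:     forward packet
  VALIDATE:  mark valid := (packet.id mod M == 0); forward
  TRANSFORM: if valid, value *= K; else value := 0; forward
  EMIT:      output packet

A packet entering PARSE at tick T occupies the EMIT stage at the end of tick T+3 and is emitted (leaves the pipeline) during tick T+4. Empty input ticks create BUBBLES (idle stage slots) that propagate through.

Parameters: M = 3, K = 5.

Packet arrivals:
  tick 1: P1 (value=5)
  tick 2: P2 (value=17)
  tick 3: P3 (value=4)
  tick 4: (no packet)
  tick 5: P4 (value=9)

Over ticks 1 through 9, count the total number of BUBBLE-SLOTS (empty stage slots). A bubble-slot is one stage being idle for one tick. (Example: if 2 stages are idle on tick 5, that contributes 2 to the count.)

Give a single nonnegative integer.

Answer: 20

Derivation:
Tick 1: [PARSE:P1(v=5,ok=F), VALIDATE:-, TRANSFORM:-, EMIT:-] out:-; bubbles=3
Tick 2: [PARSE:P2(v=17,ok=F), VALIDATE:P1(v=5,ok=F), TRANSFORM:-, EMIT:-] out:-; bubbles=2
Tick 3: [PARSE:P3(v=4,ok=F), VALIDATE:P2(v=17,ok=F), TRANSFORM:P1(v=0,ok=F), EMIT:-] out:-; bubbles=1
Tick 4: [PARSE:-, VALIDATE:P3(v=4,ok=T), TRANSFORM:P2(v=0,ok=F), EMIT:P1(v=0,ok=F)] out:-; bubbles=1
Tick 5: [PARSE:P4(v=9,ok=F), VALIDATE:-, TRANSFORM:P3(v=20,ok=T), EMIT:P2(v=0,ok=F)] out:P1(v=0); bubbles=1
Tick 6: [PARSE:-, VALIDATE:P4(v=9,ok=F), TRANSFORM:-, EMIT:P3(v=20,ok=T)] out:P2(v=0); bubbles=2
Tick 7: [PARSE:-, VALIDATE:-, TRANSFORM:P4(v=0,ok=F), EMIT:-] out:P3(v=20); bubbles=3
Tick 8: [PARSE:-, VALIDATE:-, TRANSFORM:-, EMIT:P4(v=0,ok=F)] out:-; bubbles=3
Tick 9: [PARSE:-, VALIDATE:-, TRANSFORM:-, EMIT:-] out:P4(v=0); bubbles=4
Total bubble-slots: 20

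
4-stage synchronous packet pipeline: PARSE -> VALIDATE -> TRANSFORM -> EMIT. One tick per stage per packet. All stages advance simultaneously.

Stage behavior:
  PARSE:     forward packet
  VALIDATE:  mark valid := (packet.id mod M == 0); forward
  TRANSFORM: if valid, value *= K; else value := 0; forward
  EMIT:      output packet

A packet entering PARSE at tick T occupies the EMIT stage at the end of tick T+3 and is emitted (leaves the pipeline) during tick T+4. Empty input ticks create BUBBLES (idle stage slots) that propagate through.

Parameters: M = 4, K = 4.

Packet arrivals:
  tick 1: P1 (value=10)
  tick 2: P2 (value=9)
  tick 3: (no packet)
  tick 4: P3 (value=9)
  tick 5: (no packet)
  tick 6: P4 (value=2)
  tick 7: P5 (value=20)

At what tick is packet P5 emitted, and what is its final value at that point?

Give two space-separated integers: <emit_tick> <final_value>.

Tick 1: [PARSE:P1(v=10,ok=F), VALIDATE:-, TRANSFORM:-, EMIT:-] out:-; in:P1
Tick 2: [PARSE:P2(v=9,ok=F), VALIDATE:P1(v=10,ok=F), TRANSFORM:-, EMIT:-] out:-; in:P2
Tick 3: [PARSE:-, VALIDATE:P2(v=9,ok=F), TRANSFORM:P1(v=0,ok=F), EMIT:-] out:-; in:-
Tick 4: [PARSE:P3(v=9,ok=F), VALIDATE:-, TRANSFORM:P2(v=0,ok=F), EMIT:P1(v=0,ok=F)] out:-; in:P3
Tick 5: [PARSE:-, VALIDATE:P3(v=9,ok=F), TRANSFORM:-, EMIT:P2(v=0,ok=F)] out:P1(v=0); in:-
Tick 6: [PARSE:P4(v=2,ok=F), VALIDATE:-, TRANSFORM:P3(v=0,ok=F), EMIT:-] out:P2(v=0); in:P4
Tick 7: [PARSE:P5(v=20,ok=F), VALIDATE:P4(v=2,ok=T), TRANSFORM:-, EMIT:P3(v=0,ok=F)] out:-; in:P5
Tick 8: [PARSE:-, VALIDATE:P5(v=20,ok=F), TRANSFORM:P4(v=8,ok=T), EMIT:-] out:P3(v=0); in:-
Tick 9: [PARSE:-, VALIDATE:-, TRANSFORM:P5(v=0,ok=F), EMIT:P4(v=8,ok=T)] out:-; in:-
Tick 10: [PARSE:-, VALIDATE:-, TRANSFORM:-, EMIT:P5(v=0,ok=F)] out:P4(v=8); in:-
Tick 11: [PARSE:-, VALIDATE:-, TRANSFORM:-, EMIT:-] out:P5(v=0); in:-
P5: arrives tick 7, valid=False (id=5, id%4=1), emit tick 11, final value 0

Answer: 11 0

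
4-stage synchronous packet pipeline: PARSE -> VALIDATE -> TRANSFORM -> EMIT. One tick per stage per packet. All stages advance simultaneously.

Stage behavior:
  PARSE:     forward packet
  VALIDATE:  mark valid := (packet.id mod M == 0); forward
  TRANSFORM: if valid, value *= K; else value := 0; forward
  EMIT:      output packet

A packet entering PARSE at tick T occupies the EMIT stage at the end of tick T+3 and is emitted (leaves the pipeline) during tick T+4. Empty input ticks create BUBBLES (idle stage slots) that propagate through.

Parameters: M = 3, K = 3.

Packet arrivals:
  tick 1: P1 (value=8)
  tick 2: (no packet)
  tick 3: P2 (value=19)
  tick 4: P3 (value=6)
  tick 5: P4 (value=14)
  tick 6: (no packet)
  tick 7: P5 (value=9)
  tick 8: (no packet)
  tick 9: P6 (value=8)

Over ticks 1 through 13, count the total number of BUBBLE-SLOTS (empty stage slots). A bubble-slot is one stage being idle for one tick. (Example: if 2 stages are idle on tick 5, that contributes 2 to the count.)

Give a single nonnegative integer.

Answer: 28

Derivation:
Tick 1: [PARSE:P1(v=8,ok=F), VALIDATE:-, TRANSFORM:-, EMIT:-] out:-; bubbles=3
Tick 2: [PARSE:-, VALIDATE:P1(v=8,ok=F), TRANSFORM:-, EMIT:-] out:-; bubbles=3
Tick 3: [PARSE:P2(v=19,ok=F), VALIDATE:-, TRANSFORM:P1(v=0,ok=F), EMIT:-] out:-; bubbles=2
Tick 4: [PARSE:P3(v=6,ok=F), VALIDATE:P2(v=19,ok=F), TRANSFORM:-, EMIT:P1(v=0,ok=F)] out:-; bubbles=1
Tick 5: [PARSE:P4(v=14,ok=F), VALIDATE:P3(v=6,ok=T), TRANSFORM:P2(v=0,ok=F), EMIT:-] out:P1(v=0); bubbles=1
Tick 6: [PARSE:-, VALIDATE:P4(v=14,ok=F), TRANSFORM:P3(v=18,ok=T), EMIT:P2(v=0,ok=F)] out:-; bubbles=1
Tick 7: [PARSE:P5(v=9,ok=F), VALIDATE:-, TRANSFORM:P4(v=0,ok=F), EMIT:P3(v=18,ok=T)] out:P2(v=0); bubbles=1
Tick 8: [PARSE:-, VALIDATE:P5(v=9,ok=F), TRANSFORM:-, EMIT:P4(v=0,ok=F)] out:P3(v=18); bubbles=2
Tick 9: [PARSE:P6(v=8,ok=F), VALIDATE:-, TRANSFORM:P5(v=0,ok=F), EMIT:-] out:P4(v=0); bubbles=2
Tick 10: [PARSE:-, VALIDATE:P6(v=8,ok=T), TRANSFORM:-, EMIT:P5(v=0,ok=F)] out:-; bubbles=2
Tick 11: [PARSE:-, VALIDATE:-, TRANSFORM:P6(v=24,ok=T), EMIT:-] out:P5(v=0); bubbles=3
Tick 12: [PARSE:-, VALIDATE:-, TRANSFORM:-, EMIT:P6(v=24,ok=T)] out:-; bubbles=3
Tick 13: [PARSE:-, VALIDATE:-, TRANSFORM:-, EMIT:-] out:P6(v=24); bubbles=4
Total bubble-slots: 28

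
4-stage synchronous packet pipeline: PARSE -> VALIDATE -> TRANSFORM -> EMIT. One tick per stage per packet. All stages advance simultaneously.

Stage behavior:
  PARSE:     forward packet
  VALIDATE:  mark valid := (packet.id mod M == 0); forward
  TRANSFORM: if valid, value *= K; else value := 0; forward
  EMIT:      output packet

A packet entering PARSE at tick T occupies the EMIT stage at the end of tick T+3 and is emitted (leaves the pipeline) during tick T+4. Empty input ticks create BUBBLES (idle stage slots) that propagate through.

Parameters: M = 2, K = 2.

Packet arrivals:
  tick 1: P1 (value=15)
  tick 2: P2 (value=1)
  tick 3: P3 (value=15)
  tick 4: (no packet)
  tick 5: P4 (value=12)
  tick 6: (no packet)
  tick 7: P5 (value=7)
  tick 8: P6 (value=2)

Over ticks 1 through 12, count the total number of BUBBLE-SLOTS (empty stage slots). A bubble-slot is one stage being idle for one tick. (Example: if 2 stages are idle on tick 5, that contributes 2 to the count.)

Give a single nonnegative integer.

Tick 1: [PARSE:P1(v=15,ok=F), VALIDATE:-, TRANSFORM:-, EMIT:-] out:-; bubbles=3
Tick 2: [PARSE:P2(v=1,ok=F), VALIDATE:P1(v=15,ok=F), TRANSFORM:-, EMIT:-] out:-; bubbles=2
Tick 3: [PARSE:P3(v=15,ok=F), VALIDATE:P2(v=1,ok=T), TRANSFORM:P1(v=0,ok=F), EMIT:-] out:-; bubbles=1
Tick 4: [PARSE:-, VALIDATE:P3(v=15,ok=F), TRANSFORM:P2(v=2,ok=T), EMIT:P1(v=0,ok=F)] out:-; bubbles=1
Tick 5: [PARSE:P4(v=12,ok=F), VALIDATE:-, TRANSFORM:P3(v=0,ok=F), EMIT:P2(v=2,ok=T)] out:P1(v=0); bubbles=1
Tick 6: [PARSE:-, VALIDATE:P4(v=12,ok=T), TRANSFORM:-, EMIT:P3(v=0,ok=F)] out:P2(v=2); bubbles=2
Tick 7: [PARSE:P5(v=7,ok=F), VALIDATE:-, TRANSFORM:P4(v=24,ok=T), EMIT:-] out:P3(v=0); bubbles=2
Tick 8: [PARSE:P6(v=2,ok=F), VALIDATE:P5(v=7,ok=F), TRANSFORM:-, EMIT:P4(v=24,ok=T)] out:-; bubbles=1
Tick 9: [PARSE:-, VALIDATE:P6(v=2,ok=T), TRANSFORM:P5(v=0,ok=F), EMIT:-] out:P4(v=24); bubbles=2
Tick 10: [PARSE:-, VALIDATE:-, TRANSFORM:P6(v=4,ok=T), EMIT:P5(v=0,ok=F)] out:-; bubbles=2
Tick 11: [PARSE:-, VALIDATE:-, TRANSFORM:-, EMIT:P6(v=4,ok=T)] out:P5(v=0); bubbles=3
Tick 12: [PARSE:-, VALIDATE:-, TRANSFORM:-, EMIT:-] out:P6(v=4); bubbles=4
Total bubble-slots: 24

Answer: 24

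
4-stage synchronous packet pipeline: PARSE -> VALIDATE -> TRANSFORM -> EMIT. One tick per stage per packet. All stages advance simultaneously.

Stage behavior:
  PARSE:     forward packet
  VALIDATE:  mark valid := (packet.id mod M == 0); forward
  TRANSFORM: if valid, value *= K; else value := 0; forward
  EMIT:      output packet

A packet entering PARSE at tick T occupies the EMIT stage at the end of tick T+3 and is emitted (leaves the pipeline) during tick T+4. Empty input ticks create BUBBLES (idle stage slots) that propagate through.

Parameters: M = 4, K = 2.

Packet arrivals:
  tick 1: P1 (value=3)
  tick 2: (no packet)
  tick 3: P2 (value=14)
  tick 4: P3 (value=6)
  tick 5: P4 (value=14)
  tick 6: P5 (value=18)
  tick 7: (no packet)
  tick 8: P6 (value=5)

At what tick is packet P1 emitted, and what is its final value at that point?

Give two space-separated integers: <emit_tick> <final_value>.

Tick 1: [PARSE:P1(v=3,ok=F), VALIDATE:-, TRANSFORM:-, EMIT:-] out:-; in:P1
Tick 2: [PARSE:-, VALIDATE:P1(v=3,ok=F), TRANSFORM:-, EMIT:-] out:-; in:-
Tick 3: [PARSE:P2(v=14,ok=F), VALIDATE:-, TRANSFORM:P1(v=0,ok=F), EMIT:-] out:-; in:P2
Tick 4: [PARSE:P3(v=6,ok=F), VALIDATE:P2(v=14,ok=F), TRANSFORM:-, EMIT:P1(v=0,ok=F)] out:-; in:P3
Tick 5: [PARSE:P4(v=14,ok=F), VALIDATE:P3(v=6,ok=F), TRANSFORM:P2(v=0,ok=F), EMIT:-] out:P1(v=0); in:P4
Tick 6: [PARSE:P5(v=18,ok=F), VALIDATE:P4(v=14,ok=T), TRANSFORM:P3(v=0,ok=F), EMIT:P2(v=0,ok=F)] out:-; in:P5
Tick 7: [PARSE:-, VALIDATE:P5(v=18,ok=F), TRANSFORM:P4(v=28,ok=T), EMIT:P3(v=0,ok=F)] out:P2(v=0); in:-
Tick 8: [PARSE:P6(v=5,ok=F), VALIDATE:-, TRANSFORM:P5(v=0,ok=F), EMIT:P4(v=28,ok=T)] out:P3(v=0); in:P6
Tick 9: [PARSE:-, VALIDATE:P6(v=5,ok=F), TRANSFORM:-, EMIT:P5(v=0,ok=F)] out:P4(v=28); in:-
Tick 10: [PARSE:-, VALIDATE:-, TRANSFORM:P6(v=0,ok=F), EMIT:-] out:P5(v=0); in:-
Tick 11: [PARSE:-, VALIDATE:-, TRANSFORM:-, EMIT:P6(v=0,ok=F)] out:-; in:-
Tick 12: [PARSE:-, VALIDATE:-, TRANSFORM:-, EMIT:-] out:P6(v=0); in:-
P1: arrives tick 1, valid=False (id=1, id%4=1), emit tick 5, final value 0

Answer: 5 0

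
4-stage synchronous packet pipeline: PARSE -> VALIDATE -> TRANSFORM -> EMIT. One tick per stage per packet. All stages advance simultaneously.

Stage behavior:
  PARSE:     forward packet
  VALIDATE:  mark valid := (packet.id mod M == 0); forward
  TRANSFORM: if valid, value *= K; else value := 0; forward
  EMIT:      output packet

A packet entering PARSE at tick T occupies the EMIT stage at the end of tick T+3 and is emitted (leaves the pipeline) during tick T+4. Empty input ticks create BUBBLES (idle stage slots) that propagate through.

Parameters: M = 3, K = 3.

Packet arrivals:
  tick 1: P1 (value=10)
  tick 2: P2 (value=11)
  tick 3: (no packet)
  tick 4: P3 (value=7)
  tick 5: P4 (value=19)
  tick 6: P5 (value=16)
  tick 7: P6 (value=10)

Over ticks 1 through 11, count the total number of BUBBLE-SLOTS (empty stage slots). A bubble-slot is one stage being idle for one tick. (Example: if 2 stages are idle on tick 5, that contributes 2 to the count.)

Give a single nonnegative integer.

Tick 1: [PARSE:P1(v=10,ok=F), VALIDATE:-, TRANSFORM:-, EMIT:-] out:-; bubbles=3
Tick 2: [PARSE:P2(v=11,ok=F), VALIDATE:P1(v=10,ok=F), TRANSFORM:-, EMIT:-] out:-; bubbles=2
Tick 3: [PARSE:-, VALIDATE:P2(v=11,ok=F), TRANSFORM:P1(v=0,ok=F), EMIT:-] out:-; bubbles=2
Tick 4: [PARSE:P3(v=7,ok=F), VALIDATE:-, TRANSFORM:P2(v=0,ok=F), EMIT:P1(v=0,ok=F)] out:-; bubbles=1
Tick 5: [PARSE:P4(v=19,ok=F), VALIDATE:P3(v=7,ok=T), TRANSFORM:-, EMIT:P2(v=0,ok=F)] out:P1(v=0); bubbles=1
Tick 6: [PARSE:P5(v=16,ok=F), VALIDATE:P4(v=19,ok=F), TRANSFORM:P3(v=21,ok=T), EMIT:-] out:P2(v=0); bubbles=1
Tick 7: [PARSE:P6(v=10,ok=F), VALIDATE:P5(v=16,ok=F), TRANSFORM:P4(v=0,ok=F), EMIT:P3(v=21,ok=T)] out:-; bubbles=0
Tick 8: [PARSE:-, VALIDATE:P6(v=10,ok=T), TRANSFORM:P5(v=0,ok=F), EMIT:P4(v=0,ok=F)] out:P3(v=21); bubbles=1
Tick 9: [PARSE:-, VALIDATE:-, TRANSFORM:P6(v=30,ok=T), EMIT:P5(v=0,ok=F)] out:P4(v=0); bubbles=2
Tick 10: [PARSE:-, VALIDATE:-, TRANSFORM:-, EMIT:P6(v=30,ok=T)] out:P5(v=0); bubbles=3
Tick 11: [PARSE:-, VALIDATE:-, TRANSFORM:-, EMIT:-] out:P6(v=30); bubbles=4
Total bubble-slots: 20

Answer: 20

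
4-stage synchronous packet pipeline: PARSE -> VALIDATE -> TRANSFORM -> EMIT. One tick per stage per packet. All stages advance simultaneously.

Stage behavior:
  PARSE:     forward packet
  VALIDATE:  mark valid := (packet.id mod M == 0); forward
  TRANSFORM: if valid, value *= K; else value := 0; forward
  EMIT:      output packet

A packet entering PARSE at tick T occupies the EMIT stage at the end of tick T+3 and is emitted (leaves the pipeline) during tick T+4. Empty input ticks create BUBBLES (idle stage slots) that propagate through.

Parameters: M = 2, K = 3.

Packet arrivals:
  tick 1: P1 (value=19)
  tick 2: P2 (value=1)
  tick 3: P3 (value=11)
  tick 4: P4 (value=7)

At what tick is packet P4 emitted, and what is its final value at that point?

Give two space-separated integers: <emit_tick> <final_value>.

Tick 1: [PARSE:P1(v=19,ok=F), VALIDATE:-, TRANSFORM:-, EMIT:-] out:-; in:P1
Tick 2: [PARSE:P2(v=1,ok=F), VALIDATE:P1(v=19,ok=F), TRANSFORM:-, EMIT:-] out:-; in:P2
Tick 3: [PARSE:P3(v=11,ok=F), VALIDATE:P2(v=1,ok=T), TRANSFORM:P1(v=0,ok=F), EMIT:-] out:-; in:P3
Tick 4: [PARSE:P4(v=7,ok=F), VALIDATE:P3(v=11,ok=F), TRANSFORM:P2(v=3,ok=T), EMIT:P1(v=0,ok=F)] out:-; in:P4
Tick 5: [PARSE:-, VALIDATE:P4(v=7,ok=T), TRANSFORM:P3(v=0,ok=F), EMIT:P2(v=3,ok=T)] out:P1(v=0); in:-
Tick 6: [PARSE:-, VALIDATE:-, TRANSFORM:P4(v=21,ok=T), EMIT:P3(v=0,ok=F)] out:P2(v=3); in:-
Tick 7: [PARSE:-, VALIDATE:-, TRANSFORM:-, EMIT:P4(v=21,ok=T)] out:P3(v=0); in:-
Tick 8: [PARSE:-, VALIDATE:-, TRANSFORM:-, EMIT:-] out:P4(v=21); in:-
P4: arrives tick 4, valid=True (id=4, id%2=0), emit tick 8, final value 21

Answer: 8 21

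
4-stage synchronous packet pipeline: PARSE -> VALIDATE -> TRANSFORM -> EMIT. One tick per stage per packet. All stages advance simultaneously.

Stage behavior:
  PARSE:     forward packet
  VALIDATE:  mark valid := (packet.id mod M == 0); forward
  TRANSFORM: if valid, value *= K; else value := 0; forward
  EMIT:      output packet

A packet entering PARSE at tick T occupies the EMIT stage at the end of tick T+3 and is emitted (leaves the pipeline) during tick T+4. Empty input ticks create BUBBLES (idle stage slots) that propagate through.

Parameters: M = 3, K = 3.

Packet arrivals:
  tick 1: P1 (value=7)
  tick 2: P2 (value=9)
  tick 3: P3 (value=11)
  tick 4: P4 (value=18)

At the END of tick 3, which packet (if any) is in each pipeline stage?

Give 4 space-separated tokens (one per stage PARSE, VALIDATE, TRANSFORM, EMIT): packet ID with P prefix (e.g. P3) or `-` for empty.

Answer: P3 P2 P1 -

Derivation:
Tick 1: [PARSE:P1(v=7,ok=F), VALIDATE:-, TRANSFORM:-, EMIT:-] out:-; in:P1
Tick 2: [PARSE:P2(v=9,ok=F), VALIDATE:P1(v=7,ok=F), TRANSFORM:-, EMIT:-] out:-; in:P2
Tick 3: [PARSE:P3(v=11,ok=F), VALIDATE:P2(v=9,ok=F), TRANSFORM:P1(v=0,ok=F), EMIT:-] out:-; in:P3
At end of tick 3: ['P3', 'P2', 'P1', '-']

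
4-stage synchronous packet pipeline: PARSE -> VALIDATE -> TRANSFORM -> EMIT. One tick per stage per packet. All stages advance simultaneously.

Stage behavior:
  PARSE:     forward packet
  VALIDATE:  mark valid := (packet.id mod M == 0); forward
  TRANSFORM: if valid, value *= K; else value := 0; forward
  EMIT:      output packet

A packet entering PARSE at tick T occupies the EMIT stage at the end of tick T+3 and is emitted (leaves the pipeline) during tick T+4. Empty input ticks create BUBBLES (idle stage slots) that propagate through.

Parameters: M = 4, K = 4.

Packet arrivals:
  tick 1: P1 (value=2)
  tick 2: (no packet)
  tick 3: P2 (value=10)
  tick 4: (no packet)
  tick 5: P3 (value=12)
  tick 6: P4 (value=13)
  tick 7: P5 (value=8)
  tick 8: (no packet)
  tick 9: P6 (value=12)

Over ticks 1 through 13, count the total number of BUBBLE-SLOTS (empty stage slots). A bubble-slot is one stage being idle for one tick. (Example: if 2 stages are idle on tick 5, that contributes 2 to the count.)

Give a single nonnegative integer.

Answer: 28

Derivation:
Tick 1: [PARSE:P1(v=2,ok=F), VALIDATE:-, TRANSFORM:-, EMIT:-] out:-; bubbles=3
Tick 2: [PARSE:-, VALIDATE:P1(v=2,ok=F), TRANSFORM:-, EMIT:-] out:-; bubbles=3
Tick 3: [PARSE:P2(v=10,ok=F), VALIDATE:-, TRANSFORM:P1(v=0,ok=F), EMIT:-] out:-; bubbles=2
Tick 4: [PARSE:-, VALIDATE:P2(v=10,ok=F), TRANSFORM:-, EMIT:P1(v=0,ok=F)] out:-; bubbles=2
Tick 5: [PARSE:P3(v=12,ok=F), VALIDATE:-, TRANSFORM:P2(v=0,ok=F), EMIT:-] out:P1(v=0); bubbles=2
Tick 6: [PARSE:P4(v=13,ok=F), VALIDATE:P3(v=12,ok=F), TRANSFORM:-, EMIT:P2(v=0,ok=F)] out:-; bubbles=1
Tick 7: [PARSE:P5(v=8,ok=F), VALIDATE:P4(v=13,ok=T), TRANSFORM:P3(v=0,ok=F), EMIT:-] out:P2(v=0); bubbles=1
Tick 8: [PARSE:-, VALIDATE:P5(v=8,ok=F), TRANSFORM:P4(v=52,ok=T), EMIT:P3(v=0,ok=F)] out:-; bubbles=1
Tick 9: [PARSE:P6(v=12,ok=F), VALIDATE:-, TRANSFORM:P5(v=0,ok=F), EMIT:P4(v=52,ok=T)] out:P3(v=0); bubbles=1
Tick 10: [PARSE:-, VALIDATE:P6(v=12,ok=F), TRANSFORM:-, EMIT:P5(v=0,ok=F)] out:P4(v=52); bubbles=2
Tick 11: [PARSE:-, VALIDATE:-, TRANSFORM:P6(v=0,ok=F), EMIT:-] out:P5(v=0); bubbles=3
Tick 12: [PARSE:-, VALIDATE:-, TRANSFORM:-, EMIT:P6(v=0,ok=F)] out:-; bubbles=3
Tick 13: [PARSE:-, VALIDATE:-, TRANSFORM:-, EMIT:-] out:P6(v=0); bubbles=4
Total bubble-slots: 28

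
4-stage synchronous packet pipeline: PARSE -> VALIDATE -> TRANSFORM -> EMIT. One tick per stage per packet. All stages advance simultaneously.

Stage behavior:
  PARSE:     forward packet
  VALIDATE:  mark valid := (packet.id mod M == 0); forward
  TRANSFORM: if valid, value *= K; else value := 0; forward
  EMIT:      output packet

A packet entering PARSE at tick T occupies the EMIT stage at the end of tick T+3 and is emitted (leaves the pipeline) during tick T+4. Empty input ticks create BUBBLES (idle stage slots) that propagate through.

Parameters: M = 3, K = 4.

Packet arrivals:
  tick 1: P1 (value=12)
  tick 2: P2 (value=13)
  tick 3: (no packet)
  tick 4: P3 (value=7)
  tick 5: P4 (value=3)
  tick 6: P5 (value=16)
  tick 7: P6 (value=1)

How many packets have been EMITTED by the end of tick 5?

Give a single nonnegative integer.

Answer: 1

Derivation:
Tick 1: [PARSE:P1(v=12,ok=F), VALIDATE:-, TRANSFORM:-, EMIT:-] out:-; in:P1
Tick 2: [PARSE:P2(v=13,ok=F), VALIDATE:P1(v=12,ok=F), TRANSFORM:-, EMIT:-] out:-; in:P2
Tick 3: [PARSE:-, VALIDATE:P2(v=13,ok=F), TRANSFORM:P1(v=0,ok=F), EMIT:-] out:-; in:-
Tick 4: [PARSE:P3(v=7,ok=F), VALIDATE:-, TRANSFORM:P2(v=0,ok=F), EMIT:P1(v=0,ok=F)] out:-; in:P3
Tick 5: [PARSE:P4(v=3,ok=F), VALIDATE:P3(v=7,ok=T), TRANSFORM:-, EMIT:P2(v=0,ok=F)] out:P1(v=0); in:P4
Emitted by tick 5: ['P1']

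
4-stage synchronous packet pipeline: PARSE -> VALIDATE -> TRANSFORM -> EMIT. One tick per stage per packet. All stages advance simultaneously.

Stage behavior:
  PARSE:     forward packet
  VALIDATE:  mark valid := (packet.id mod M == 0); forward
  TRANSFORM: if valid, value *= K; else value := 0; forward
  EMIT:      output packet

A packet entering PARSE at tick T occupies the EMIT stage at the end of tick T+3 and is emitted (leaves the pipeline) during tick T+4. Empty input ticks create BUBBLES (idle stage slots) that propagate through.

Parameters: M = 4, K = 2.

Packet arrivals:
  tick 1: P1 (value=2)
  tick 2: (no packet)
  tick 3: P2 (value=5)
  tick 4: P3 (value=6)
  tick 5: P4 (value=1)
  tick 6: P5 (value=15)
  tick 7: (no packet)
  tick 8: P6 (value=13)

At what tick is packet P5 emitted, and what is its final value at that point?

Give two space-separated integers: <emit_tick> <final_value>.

Answer: 10 0

Derivation:
Tick 1: [PARSE:P1(v=2,ok=F), VALIDATE:-, TRANSFORM:-, EMIT:-] out:-; in:P1
Tick 2: [PARSE:-, VALIDATE:P1(v=2,ok=F), TRANSFORM:-, EMIT:-] out:-; in:-
Tick 3: [PARSE:P2(v=5,ok=F), VALIDATE:-, TRANSFORM:P1(v=0,ok=F), EMIT:-] out:-; in:P2
Tick 4: [PARSE:P3(v=6,ok=F), VALIDATE:P2(v=5,ok=F), TRANSFORM:-, EMIT:P1(v=0,ok=F)] out:-; in:P3
Tick 5: [PARSE:P4(v=1,ok=F), VALIDATE:P3(v=6,ok=F), TRANSFORM:P2(v=0,ok=F), EMIT:-] out:P1(v=0); in:P4
Tick 6: [PARSE:P5(v=15,ok=F), VALIDATE:P4(v=1,ok=T), TRANSFORM:P3(v=0,ok=F), EMIT:P2(v=0,ok=F)] out:-; in:P5
Tick 7: [PARSE:-, VALIDATE:P5(v=15,ok=F), TRANSFORM:P4(v=2,ok=T), EMIT:P3(v=0,ok=F)] out:P2(v=0); in:-
Tick 8: [PARSE:P6(v=13,ok=F), VALIDATE:-, TRANSFORM:P5(v=0,ok=F), EMIT:P4(v=2,ok=T)] out:P3(v=0); in:P6
Tick 9: [PARSE:-, VALIDATE:P6(v=13,ok=F), TRANSFORM:-, EMIT:P5(v=0,ok=F)] out:P4(v=2); in:-
Tick 10: [PARSE:-, VALIDATE:-, TRANSFORM:P6(v=0,ok=F), EMIT:-] out:P5(v=0); in:-
Tick 11: [PARSE:-, VALIDATE:-, TRANSFORM:-, EMIT:P6(v=0,ok=F)] out:-; in:-
Tick 12: [PARSE:-, VALIDATE:-, TRANSFORM:-, EMIT:-] out:P6(v=0); in:-
P5: arrives tick 6, valid=False (id=5, id%4=1), emit tick 10, final value 0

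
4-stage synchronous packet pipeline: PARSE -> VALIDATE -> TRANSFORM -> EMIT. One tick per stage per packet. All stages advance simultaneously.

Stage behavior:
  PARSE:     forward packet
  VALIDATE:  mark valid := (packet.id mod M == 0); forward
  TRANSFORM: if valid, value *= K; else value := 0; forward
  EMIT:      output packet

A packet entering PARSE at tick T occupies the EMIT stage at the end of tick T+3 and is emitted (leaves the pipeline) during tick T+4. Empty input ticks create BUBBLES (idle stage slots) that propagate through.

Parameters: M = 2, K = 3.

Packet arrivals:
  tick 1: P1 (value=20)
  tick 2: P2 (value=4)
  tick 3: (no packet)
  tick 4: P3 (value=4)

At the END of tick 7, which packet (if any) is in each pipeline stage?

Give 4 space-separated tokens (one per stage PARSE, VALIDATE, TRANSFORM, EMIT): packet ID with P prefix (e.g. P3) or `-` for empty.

Answer: - - - P3

Derivation:
Tick 1: [PARSE:P1(v=20,ok=F), VALIDATE:-, TRANSFORM:-, EMIT:-] out:-; in:P1
Tick 2: [PARSE:P2(v=4,ok=F), VALIDATE:P1(v=20,ok=F), TRANSFORM:-, EMIT:-] out:-; in:P2
Tick 3: [PARSE:-, VALIDATE:P2(v=4,ok=T), TRANSFORM:P1(v=0,ok=F), EMIT:-] out:-; in:-
Tick 4: [PARSE:P3(v=4,ok=F), VALIDATE:-, TRANSFORM:P2(v=12,ok=T), EMIT:P1(v=0,ok=F)] out:-; in:P3
Tick 5: [PARSE:-, VALIDATE:P3(v=4,ok=F), TRANSFORM:-, EMIT:P2(v=12,ok=T)] out:P1(v=0); in:-
Tick 6: [PARSE:-, VALIDATE:-, TRANSFORM:P3(v=0,ok=F), EMIT:-] out:P2(v=12); in:-
Tick 7: [PARSE:-, VALIDATE:-, TRANSFORM:-, EMIT:P3(v=0,ok=F)] out:-; in:-
At end of tick 7: ['-', '-', '-', 'P3']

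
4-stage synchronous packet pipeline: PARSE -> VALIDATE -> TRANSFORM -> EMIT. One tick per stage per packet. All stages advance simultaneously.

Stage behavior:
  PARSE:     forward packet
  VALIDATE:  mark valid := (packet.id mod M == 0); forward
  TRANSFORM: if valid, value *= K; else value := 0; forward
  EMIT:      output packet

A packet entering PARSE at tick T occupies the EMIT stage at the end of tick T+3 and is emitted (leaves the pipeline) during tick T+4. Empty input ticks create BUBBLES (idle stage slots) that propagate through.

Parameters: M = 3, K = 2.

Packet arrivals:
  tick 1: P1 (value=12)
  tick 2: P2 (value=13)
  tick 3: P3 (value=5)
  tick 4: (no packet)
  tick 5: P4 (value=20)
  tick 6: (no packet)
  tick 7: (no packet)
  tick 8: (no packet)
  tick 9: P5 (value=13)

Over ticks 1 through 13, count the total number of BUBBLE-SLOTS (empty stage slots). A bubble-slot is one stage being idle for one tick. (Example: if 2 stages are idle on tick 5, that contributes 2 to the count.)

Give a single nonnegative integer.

Answer: 32

Derivation:
Tick 1: [PARSE:P1(v=12,ok=F), VALIDATE:-, TRANSFORM:-, EMIT:-] out:-; bubbles=3
Tick 2: [PARSE:P2(v=13,ok=F), VALIDATE:P1(v=12,ok=F), TRANSFORM:-, EMIT:-] out:-; bubbles=2
Tick 3: [PARSE:P3(v=5,ok=F), VALIDATE:P2(v=13,ok=F), TRANSFORM:P1(v=0,ok=F), EMIT:-] out:-; bubbles=1
Tick 4: [PARSE:-, VALIDATE:P3(v=5,ok=T), TRANSFORM:P2(v=0,ok=F), EMIT:P1(v=0,ok=F)] out:-; bubbles=1
Tick 5: [PARSE:P4(v=20,ok=F), VALIDATE:-, TRANSFORM:P3(v=10,ok=T), EMIT:P2(v=0,ok=F)] out:P1(v=0); bubbles=1
Tick 6: [PARSE:-, VALIDATE:P4(v=20,ok=F), TRANSFORM:-, EMIT:P3(v=10,ok=T)] out:P2(v=0); bubbles=2
Tick 7: [PARSE:-, VALIDATE:-, TRANSFORM:P4(v=0,ok=F), EMIT:-] out:P3(v=10); bubbles=3
Tick 8: [PARSE:-, VALIDATE:-, TRANSFORM:-, EMIT:P4(v=0,ok=F)] out:-; bubbles=3
Tick 9: [PARSE:P5(v=13,ok=F), VALIDATE:-, TRANSFORM:-, EMIT:-] out:P4(v=0); bubbles=3
Tick 10: [PARSE:-, VALIDATE:P5(v=13,ok=F), TRANSFORM:-, EMIT:-] out:-; bubbles=3
Tick 11: [PARSE:-, VALIDATE:-, TRANSFORM:P5(v=0,ok=F), EMIT:-] out:-; bubbles=3
Tick 12: [PARSE:-, VALIDATE:-, TRANSFORM:-, EMIT:P5(v=0,ok=F)] out:-; bubbles=3
Tick 13: [PARSE:-, VALIDATE:-, TRANSFORM:-, EMIT:-] out:P5(v=0); bubbles=4
Total bubble-slots: 32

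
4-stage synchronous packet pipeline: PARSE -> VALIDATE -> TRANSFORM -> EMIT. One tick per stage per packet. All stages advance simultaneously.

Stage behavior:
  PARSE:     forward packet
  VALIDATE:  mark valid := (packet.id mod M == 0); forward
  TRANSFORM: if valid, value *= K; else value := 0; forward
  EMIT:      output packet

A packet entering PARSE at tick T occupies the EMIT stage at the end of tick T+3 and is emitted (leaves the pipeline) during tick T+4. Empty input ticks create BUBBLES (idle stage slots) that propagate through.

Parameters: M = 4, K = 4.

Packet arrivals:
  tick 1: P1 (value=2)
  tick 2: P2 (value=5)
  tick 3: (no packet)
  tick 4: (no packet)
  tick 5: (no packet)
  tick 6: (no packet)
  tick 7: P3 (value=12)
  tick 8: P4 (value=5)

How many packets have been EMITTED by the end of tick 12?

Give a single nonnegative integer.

Tick 1: [PARSE:P1(v=2,ok=F), VALIDATE:-, TRANSFORM:-, EMIT:-] out:-; in:P1
Tick 2: [PARSE:P2(v=5,ok=F), VALIDATE:P1(v=2,ok=F), TRANSFORM:-, EMIT:-] out:-; in:P2
Tick 3: [PARSE:-, VALIDATE:P2(v=5,ok=F), TRANSFORM:P1(v=0,ok=F), EMIT:-] out:-; in:-
Tick 4: [PARSE:-, VALIDATE:-, TRANSFORM:P2(v=0,ok=F), EMIT:P1(v=0,ok=F)] out:-; in:-
Tick 5: [PARSE:-, VALIDATE:-, TRANSFORM:-, EMIT:P2(v=0,ok=F)] out:P1(v=0); in:-
Tick 6: [PARSE:-, VALIDATE:-, TRANSFORM:-, EMIT:-] out:P2(v=0); in:-
Tick 7: [PARSE:P3(v=12,ok=F), VALIDATE:-, TRANSFORM:-, EMIT:-] out:-; in:P3
Tick 8: [PARSE:P4(v=5,ok=F), VALIDATE:P3(v=12,ok=F), TRANSFORM:-, EMIT:-] out:-; in:P4
Tick 9: [PARSE:-, VALIDATE:P4(v=5,ok=T), TRANSFORM:P3(v=0,ok=F), EMIT:-] out:-; in:-
Tick 10: [PARSE:-, VALIDATE:-, TRANSFORM:P4(v=20,ok=T), EMIT:P3(v=0,ok=F)] out:-; in:-
Tick 11: [PARSE:-, VALIDATE:-, TRANSFORM:-, EMIT:P4(v=20,ok=T)] out:P3(v=0); in:-
Tick 12: [PARSE:-, VALIDATE:-, TRANSFORM:-, EMIT:-] out:P4(v=20); in:-
Emitted by tick 12: ['P1', 'P2', 'P3', 'P4']

Answer: 4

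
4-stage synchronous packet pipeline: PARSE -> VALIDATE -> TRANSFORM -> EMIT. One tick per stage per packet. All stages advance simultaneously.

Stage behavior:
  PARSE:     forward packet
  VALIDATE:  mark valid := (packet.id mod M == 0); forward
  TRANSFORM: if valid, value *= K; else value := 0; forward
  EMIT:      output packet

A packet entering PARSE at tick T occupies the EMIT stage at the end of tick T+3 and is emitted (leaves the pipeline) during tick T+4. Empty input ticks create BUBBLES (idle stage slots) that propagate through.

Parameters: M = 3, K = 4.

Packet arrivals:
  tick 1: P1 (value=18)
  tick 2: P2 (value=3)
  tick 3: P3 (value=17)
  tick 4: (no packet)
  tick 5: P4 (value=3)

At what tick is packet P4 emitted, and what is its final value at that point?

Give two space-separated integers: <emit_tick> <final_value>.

Answer: 9 0

Derivation:
Tick 1: [PARSE:P1(v=18,ok=F), VALIDATE:-, TRANSFORM:-, EMIT:-] out:-; in:P1
Tick 2: [PARSE:P2(v=3,ok=F), VALIDATE:P1(v=18,ok=F), TRANSFORM:-, EMIT:-] out:-; in:P2
Tick 3: [PARSE:P3(v=17,ok=F), VALIDATE:P2(v=3,ok=F), TRANSFORM:P1(v=0,ok=F), EMIT:-] out:-; in:P3
Tick 4: [PARSE:-, VALIDATE:P3(v=17,ok=T), TRANSFORM:P2(v=0,ok=F), EMIT:P1(v=0,ok=F)] out:-; in:-
Tick 5: [PARSE:P4(v=3,ok=F), VALIDATE:-, TRANSFORM:P3(v=68,ok=T), EMIT:P2(v=0,ok=F)] out:P1(v=0); in:P4
Tick 6: [PARSE:-, VALIDATE:P4(v=3,ok=F), TRANSFORM:-, EMIT:P3(v=68,ok=T)] out:P2(v=0); in:-
Tick 7: [PARSE:-, VALIDATE:-, TRANSFORM:P4(v=0,ok=F), EMIT:-] out:P3(v=68); in:-
Tick 8: [PARSE:-, VALIDATE:-, TRANSFORM:-, EMIT:P4(v=0,ok=F)] out:-; in:-
Tick 9: [PARSE:-, VALIDATE:-, TRANSFORM:-, EMIT:-] out:P4(v=0); in:-
P4: arrives tick 5, valid=False (id=4, id%3=1), emit tick 9, final value 0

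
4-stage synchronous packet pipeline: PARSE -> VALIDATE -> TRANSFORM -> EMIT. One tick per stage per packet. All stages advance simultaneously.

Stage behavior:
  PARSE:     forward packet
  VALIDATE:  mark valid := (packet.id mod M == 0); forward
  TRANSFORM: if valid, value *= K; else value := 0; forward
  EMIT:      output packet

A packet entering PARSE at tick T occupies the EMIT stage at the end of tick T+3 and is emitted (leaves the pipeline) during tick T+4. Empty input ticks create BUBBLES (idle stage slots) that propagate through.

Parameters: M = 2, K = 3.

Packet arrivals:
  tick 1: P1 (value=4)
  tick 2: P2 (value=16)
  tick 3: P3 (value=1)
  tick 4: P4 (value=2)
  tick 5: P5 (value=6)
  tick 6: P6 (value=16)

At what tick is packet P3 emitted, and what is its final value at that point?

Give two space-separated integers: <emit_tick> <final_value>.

Answer: 7 0

Derivation:
Tick 1: [PARSE:P1(v=4,ok=F), VALIDATE:-, TRANSFORM:-, EMIT:-] out:-; in:P1
Tick 2: [PARSE:P2(v=16,ok=F), VALIDATE:P1(v=4,ok=F), TRANSFORM:-, EMIT:-] out:-; in:P2
Tick 3: [PARSE:P3(v=1,ok=F), VALIDATE:P2(v=16,ok=T), TRANSFORM:P1(v=0,ok=F), EMIT:-] out:-; in:P3
Tick 4: [PARSE:P4(v=2,ok=F), VALIDATE:P3(v=1,ok=F), TRANSFORM:P2(v=48,ok=T), EMIT:P1(v=0,ok=F)] out:-; in:P4
Tick 5: [PARSE:P5(v=6,ok=F), VALIDATE:P4(v=2,ok=T), TRANSFORM:P3(v=0,ok=F), EMIT:P2(v=48,ok=T)] out:P1(v=0); in:P5
Tick 6: [PARSE:P6(v=16,ok=F), VALIDATE:P5(v=6,ok=F), TRANSFORM:P4(v=6,ok=T), EMIT:P3(v=0,ok=F)] out:P2(v=48); in:P6
Tick 7: [PARSE:-, VALIDATE:P6(v=16,ok=T), TRANSFORM:P5(v=0,ok=F), EMIT:P4(v=6,ok=T)] out:P3(v=0); in:-
Tick 8: [PARSE:-, VALIDATE:-, TRANSFORM:P6(v=48,ok=T), EMIT:P5(v=0,ok=F)] out:P4(v=6); in:-
Tick 9: [PARSE:-, VALIDATE:-, TRANSFORM:-, EMIT:P6(v=48,ok=T)] out:P5(v=0); in:-
Tick 10: [PARSE:-, VALIDATE:-, TRANSFORM:-, EMIT:-] out:P6(v=48); in:-
P3: arrives tick 3, valid=False (id=3, id%2=1), emit tick 7, final value 0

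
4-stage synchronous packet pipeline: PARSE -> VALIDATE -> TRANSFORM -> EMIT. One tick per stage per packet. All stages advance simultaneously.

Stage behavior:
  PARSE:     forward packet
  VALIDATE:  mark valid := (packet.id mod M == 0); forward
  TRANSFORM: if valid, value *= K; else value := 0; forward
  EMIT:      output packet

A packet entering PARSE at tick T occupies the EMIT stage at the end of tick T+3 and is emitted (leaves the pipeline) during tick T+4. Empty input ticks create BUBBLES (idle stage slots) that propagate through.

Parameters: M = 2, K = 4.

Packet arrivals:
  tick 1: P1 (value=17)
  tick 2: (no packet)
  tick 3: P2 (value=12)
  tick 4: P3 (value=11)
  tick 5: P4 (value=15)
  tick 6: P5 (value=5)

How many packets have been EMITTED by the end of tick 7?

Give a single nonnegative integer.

Tick 1: [PARSE:P1(v=17,ok=F), VALIDATE:-, TRANSFORM:-, EMIT:-] out:-; in:P1
Tick 2: [PARSE:-, VALIDATE:P1(v=17,ok=F), TRANSFORM:-, EMIT:-] out:-; in:-
Tick 3: [PARSE:P2(v=12,ok=F), VALIDATE:-, TRANSFORM:P1(v=0,ok=F), EMIT:-] out:-; in:P2
Tick 4: [PARSE:P3(v=11,ok=F), VALIDATE:P2(v=12,ok=T), TRANSFORM:-, EMIT:P1(v=0,ok=F)] out:-; in:P3
Tick 5: [PARSE:P4(v=15,ok=F), VALIDATE:P3(v=11,ok=F), TRANSFORM:P2(v=48,ok=T), EMIT:-] out:P1(v=0); in:P4
Tick 6: [PARSE:P5(v=5,ok=F), VALIDATE:P4(v=15,ok=T), TRANSFORM:P3(v=0,ok=F), EMIT:P2(v=48,ok=T)] out:-; in:P5
Tick 7: [PARSE:-, VALIDATE:P5(v=5,ok=F), TRANSFORM:P4(v=60,ok=T), EMIT:P3(v=0,ok=F)] out:P2(v=48); in:-
Emitted by tick 7: ['P1', 'P2']

Answer: 2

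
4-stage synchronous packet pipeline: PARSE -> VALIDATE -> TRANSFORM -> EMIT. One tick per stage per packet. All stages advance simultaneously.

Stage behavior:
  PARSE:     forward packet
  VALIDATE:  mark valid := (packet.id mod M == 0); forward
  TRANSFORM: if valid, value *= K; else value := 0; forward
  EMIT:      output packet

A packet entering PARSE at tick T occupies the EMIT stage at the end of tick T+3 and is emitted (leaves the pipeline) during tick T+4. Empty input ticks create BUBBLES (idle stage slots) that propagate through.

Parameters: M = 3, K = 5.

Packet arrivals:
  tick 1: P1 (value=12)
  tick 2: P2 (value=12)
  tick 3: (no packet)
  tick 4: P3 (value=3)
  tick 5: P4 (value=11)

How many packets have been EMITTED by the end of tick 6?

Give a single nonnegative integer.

Answer: 2

Derivation:
Tick 1: [PARSE:P1(v=12,ok=F), VALIDATE:-, TRANSFORM:-, EMIT:-] out:-; in:P1
Tick 2: [PARSE:P2(v=12,ok=F), VALIDATE:P1(v=12,ok=F), TRANSFORM:-, EMIT:-] out:-; in:P2
Tick 3: [PARSE:-, VALIDATE:P2(v=12,ok=F), TRANSFORM:P1(v=0,ok=F), EMIT:-] out:-; in:-
Tick 4: [PARSE:P3(v=3,ok=F), VALIDATE:-, TRANSFORM:P2(v=0,ok=F), EMIT:P1(v=0,ok=F)] out:-; in:P3
Tick 5: [PARSE:P4(v=11,ok=F), VALIDATE:P3(v=3,ok=T), TRANSFORM:-, EMIT:P2(v=0,ok=F)] out:P1(v=0); in:P4
Tick 6: [PARSE:-, VALIDATE:P4(v=11,ok=F), TRANSFORM:P3(v=15,ok=T), EMIT:-] out:P2(v=0); in:-
Emitted by tick 6: ['P1', 'P2']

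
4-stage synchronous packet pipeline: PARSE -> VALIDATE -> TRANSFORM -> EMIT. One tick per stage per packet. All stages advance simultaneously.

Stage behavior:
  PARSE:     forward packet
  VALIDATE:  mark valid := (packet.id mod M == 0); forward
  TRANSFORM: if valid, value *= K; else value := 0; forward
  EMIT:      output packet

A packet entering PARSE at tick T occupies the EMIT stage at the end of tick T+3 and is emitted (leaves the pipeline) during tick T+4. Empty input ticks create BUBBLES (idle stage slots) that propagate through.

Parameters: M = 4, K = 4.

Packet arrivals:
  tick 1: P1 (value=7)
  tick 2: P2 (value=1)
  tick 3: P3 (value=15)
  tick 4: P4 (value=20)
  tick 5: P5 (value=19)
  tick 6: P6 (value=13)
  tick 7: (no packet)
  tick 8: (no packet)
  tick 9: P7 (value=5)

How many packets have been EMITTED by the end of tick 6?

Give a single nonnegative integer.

Tick 1: [PARSE:P1(v=7,ok=F), VALIDATE:-, TRANSFORM:-, EMIT:-] out:-; in:P1
Tick 2: [PARSE:P2(v=1,ok=F), VALIDATE:P1(v=7,ok=F), TRANSFORM:-, EMIT:-] out:-; in:P2
Tick 3: [PARSE:P3(v=15,ok=F), VALIDATE:P2(v=1,ok=F), TRANSFORM:P1(v=0,ok=F), EMIT:-] out:-; in:P3
Tick 4: [PARSE:P4(v=20,ok=F), VALIDATE:P3(v=15,ok=F), TRANSFORM:P2(v=0,ok=F), EMIT:P1(v=0,ok=F)] out:-; in:P4
Tick 5: [PARSE:P5(v=19,ok=F), VALIDATE:P4(v=20,ok=T), TRANSFORM:P3(v=0,ok=F), EMIT:P2(v=0,ok=F)] out:P1(v=0); in:P5
Tick 6: [PARSE:P6(v=13,ok=F), VALIDATE:P5(v=19,ok=F), TRANSFORM:P4(v=80,ok=T), EMIT:P3(v=0,ok=F)] out:P2(v=0); in:P6
Emitted by tick 6: ['P1', 'P2']

Answer: 2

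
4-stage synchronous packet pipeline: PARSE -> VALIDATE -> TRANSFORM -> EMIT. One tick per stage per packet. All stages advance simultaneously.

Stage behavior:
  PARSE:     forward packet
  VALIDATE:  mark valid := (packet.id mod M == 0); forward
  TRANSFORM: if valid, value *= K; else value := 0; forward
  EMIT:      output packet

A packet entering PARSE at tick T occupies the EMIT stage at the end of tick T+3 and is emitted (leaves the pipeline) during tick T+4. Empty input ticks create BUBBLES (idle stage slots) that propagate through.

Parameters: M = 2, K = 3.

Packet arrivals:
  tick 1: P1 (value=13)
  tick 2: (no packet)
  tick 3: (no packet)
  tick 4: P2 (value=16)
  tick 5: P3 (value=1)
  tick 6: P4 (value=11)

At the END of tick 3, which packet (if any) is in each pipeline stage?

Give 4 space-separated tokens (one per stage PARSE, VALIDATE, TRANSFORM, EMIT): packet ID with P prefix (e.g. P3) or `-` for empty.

Tick 1: [PARSE:P1(v=13,ok=F), VALIDATE:-, TRANSFORM:-, EMIT:-] out:-; in:P1
Tick 2: [PARSE:-, VALIDATE:P1(v=13,ok=F), TRANSFORM:-, EMIT:-] out:-; in:-
Tick 3: [PARSE:-, VALIDATE:-, TRANSFORM:P1(v=0,ok=F), EMIT:-] out:-; in:-
At end of tick 3: ['-', '-', 'P1', '-']

Answer: - - P1 -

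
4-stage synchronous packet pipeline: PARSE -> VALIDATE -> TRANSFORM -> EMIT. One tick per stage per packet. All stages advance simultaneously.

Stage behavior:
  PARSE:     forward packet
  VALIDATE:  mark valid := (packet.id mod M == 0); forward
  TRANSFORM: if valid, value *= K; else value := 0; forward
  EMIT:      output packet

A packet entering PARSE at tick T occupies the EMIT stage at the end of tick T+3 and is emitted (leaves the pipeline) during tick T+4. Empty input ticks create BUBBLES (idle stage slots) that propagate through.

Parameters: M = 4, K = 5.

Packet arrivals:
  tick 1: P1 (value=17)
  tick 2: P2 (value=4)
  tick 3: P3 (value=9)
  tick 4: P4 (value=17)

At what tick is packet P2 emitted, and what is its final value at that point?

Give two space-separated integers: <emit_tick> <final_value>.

Answer: 6 0

Derivation:
Tick 1: [PARSE:P1(v=17,ok=F), VALIDATE:-, TRANSFORM:-, EMIT:-] out:-; in:P1
Tick 2: [PARSE:P2(v=4,ok=F), VALIDATE:P1(v=17,ok=F), TRANSFORM:-, EMIT:-] out:-; in:P2
Tick 3: [PARSE:P3(v=9,ok=F), VALIDATE:P2(v=4,ok=F), TRANSFORM:P1(v=0,ok=F), EMIT:-] out:-; in:P3
Tick 4: [PARSE:P4(v=17,ok=F), VALIDATE:P3(v=9,ok=F), TRANSFORM:P2(v=0,ok=F), EMIT:P1(v=0,ok=F)] out:-; in:P4
Tick 5: [PARSE:-, VALIDATE:P4(v=17,ok=T), TRANSFORM:P3(v=0,ok=F), EMIT:P2(v=0,ok=F)] out:P1(v=0); in:-
Tick 6: [PARSE:-, VALIDATE:-, TRANSFORM:P4(v=85,ok=T), EMIT:P3(v=0,ok=F)] out:P2(v=0); in:-
Tick 7: [PARSE:-, VALIDATE:-, TRANSFORM:-, EMIT:P4(v=85,ok=T)] out:P3(v=0); in:-
Tick 8: [PARSE:-, VALIDATE:-, TRANSFORM:-, EMIT:-] out:P4(v=85); in:-
P2: arrives tick 2, valid=False (id=2, id%4=2), emit tick 6, final value 0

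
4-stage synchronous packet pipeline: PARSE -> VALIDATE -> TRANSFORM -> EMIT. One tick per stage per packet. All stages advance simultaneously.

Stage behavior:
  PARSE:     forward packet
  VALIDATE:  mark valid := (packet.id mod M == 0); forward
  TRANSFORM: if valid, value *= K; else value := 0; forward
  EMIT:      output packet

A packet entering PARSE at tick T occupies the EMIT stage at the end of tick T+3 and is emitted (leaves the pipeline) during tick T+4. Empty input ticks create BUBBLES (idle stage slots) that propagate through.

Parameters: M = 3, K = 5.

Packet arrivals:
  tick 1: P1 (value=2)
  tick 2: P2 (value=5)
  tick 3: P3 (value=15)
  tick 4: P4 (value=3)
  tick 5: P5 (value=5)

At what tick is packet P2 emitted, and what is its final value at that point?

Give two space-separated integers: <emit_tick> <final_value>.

Answer: 6 0

Derivation:
Tick 1: [PARSE:P1(v=2,ok=F), VALIDATE:-, TRANSFORM:-, EMIT:-] out:-; in:P1
Tick 2: [PARSE:P2(v=5,ok=F), VALIDATE:P1(v=2,ok=F), TRANSFORM:-, EMIT:-] out:-; in:P2
Tick 3: [PARSE:P3(v=15,ok=F), VALIDATE:P2(v=5,ok=F), TRANSFORM:P1(v=0,ok=F), EMIT:-] out:-; in:P3
Tick 4: [PARSE:P4(v=3,ok=F), VALIDATE:P3(v=15,ok=T), TRANSFORM:P2(v=0,ok=F), EMIT:P1(v=0,ok=F)] out:-; in:P4
Tick 5: [PARSE:P5(v=5,ok=F), VALIDATE:P4(v=3,ok=F), TRANSFORM:P3(v=75,ok=T), EMIT:P2(v=0,ok=F)] out:P1(v=0); in:P5
Tick 6: [PARSE:-, VALIDATE:P5(v=5,ok=F), TRANSFORM:P4(v=0,ok=F), EMIT:P3(v=75,ok=T)] out:P2(v=0); in:-
Tick 7: [PARSE:-, VALIDATE:-, TRANSFORM:P5(v=0,ok=F), EMIT:P4(v=0,ok=F)] out:P3(v=75); in:-
Tick 8: [PARSE:-, VALIDATE:-, TRANSFORM:-, EMIT:P5(v=0,ok=F)] out:P4(v=0); in:-
Tick 9: [PARSE:-, VALIDATE:-, TRANSFORM:-, EMIT:-] out:P5(v=0); in:-
P2: arrives tick 2, valid=False (id=2, id%3=2), emit tick 6, final value 0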